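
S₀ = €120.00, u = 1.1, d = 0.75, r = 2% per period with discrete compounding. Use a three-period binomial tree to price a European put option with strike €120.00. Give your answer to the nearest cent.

Risk-neutral probability p = (1 + 0.02 − 0.75)/(1.1 − 0.75) = 0.2700/0.3500 = 0.7714
Terminal stock prices: S_uuu = 159.7, S_uud = 108.9, S_udd = 74.25, S_ddd = 50.62
Terminal payoffs (K − S): max(-39.72, 0) = 0, max(11.1, 0) = 11.1, max(45.75, 0) = 45.75, max(69.38, 0) = 69.38
Node uu (S = 145.2): V_uu = 1/1.02·[0.7714·0.0000 + 0.2286·11.1000] = 2.4874
Node ud (S = 99): V_ud = 1/1.02·[0.7714·11.1000 + 0.2286·45.7500] = 18.6471
Node dd (S = 67.5): V_dd = 1/1.02·[0.7714·45.7500 + 0.2286·69.3750] = 50.1471
Node u (S = 132): V_u = 1/1.02·[0.7714·2.4874 + 0.2286·18.6471] = 6.0598
Node d (S = 90): V_d = 1/1.02·[0.7714·18.6471 + 0.2286·50.1471] = 25.3403
Node 0 (S = 120): V_0 = 1/1.02·[0.7714·6.0598 + 0.2286·25.3403] = 10.2616

€10.26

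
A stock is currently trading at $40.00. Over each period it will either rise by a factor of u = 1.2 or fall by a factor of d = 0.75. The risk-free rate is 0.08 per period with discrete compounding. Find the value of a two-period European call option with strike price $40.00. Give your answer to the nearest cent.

$8.11

Risk-neutral probability p = (1 + 0.08 − 0.75)/(1.2 − 0.75) = 0.3300/0.4500 = 0.7333
Terminal stock prices: S_uu = 57.6, S_ud = 36, S_dd = 22.5
Terminal payoffs (S − K): max(17.6, 0) = 17.6, max(-4, 0) = 0, max(-17.5, 0) = 0
Node u (S = 48): V_u = 1/1.08·[0.7333·17.6000 + 0.2667·0.0000] = 11.9506
Node d (S = 30): V_d = 1/1.08·[0.7333·0.0000 + 0.2667·0.0000] = 0.0000
Node 0 (S = 40): V_0 = 1/1.08·[0.7333·11.9506 + 0.2667·0.0000] = 8.1146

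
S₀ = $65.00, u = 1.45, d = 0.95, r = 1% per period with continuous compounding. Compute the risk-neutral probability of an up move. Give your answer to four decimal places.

Risk-neutral probability p = (e^0.01 − 0.95)/(1.45 − 0.95) = 0.0601/0.5000 = 0.1201

p = 0.1201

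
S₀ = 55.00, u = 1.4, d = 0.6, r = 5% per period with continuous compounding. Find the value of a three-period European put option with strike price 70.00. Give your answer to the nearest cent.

17.75

Risk-neutral probability p = (e^0.05 − 0.6)/(1.4 − 0.6) = 0.4513/0.8000 = 0.5641
Terminal stock prices: S_uuu = 150.9, S_uud = 64.68, S_udd = 27.72, S_ddd = 11.88
Terminal payoffs (K − S): max(-80.92, 0) = 0, max(5.32, 0) = 5.32, max(42.28, 0) = 42.28, max(58.12, 0) = 58.12
Node uu (S = 107.8): V_uu = e^(−0.05)·[0.5641·0.0000 + 0.4359·5.3200] = 2.2059
Node ud (S = 46.2): V_ud = e^(−0.05)·[0.5641·5.3200 + 0.4359·42.2800] = 20.3861
Node dd (S = 19.8): V_dd = e^(−0.05)·[0.5641·42.2800 + 0.4359·58.1200] = 46.7861
Node u (S = 77): V_u = e^(−0.05)·[0.5641·2.2059 + 0.4359·20.3861] = 9.6368
Node d (S = 33): V_d = e^(−0.05)·[0.5641·20.3861 + 0.4359·46.7861] = 30.3386
Node 0 (S = 55): V_0 = e^(−0.05)·[0.5641·9.6368 + 0.4359·30.3386] = 17.7508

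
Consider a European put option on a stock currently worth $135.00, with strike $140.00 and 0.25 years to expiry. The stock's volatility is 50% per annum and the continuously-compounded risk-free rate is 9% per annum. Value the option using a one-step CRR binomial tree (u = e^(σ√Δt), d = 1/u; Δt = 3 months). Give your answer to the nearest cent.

$17.63

CRR parameters: u = e^(σ√Δt) = e^(0.5·√0.25) = 1.2840, d = 1/u = 0.7788
Per-period rate: rΔt = 0.09·0.25 = 0.0225, so R = e^0.0225 = 1.0228
Risk-neutral probability p = (e^0.0225 − 0.7788)/(1.2840 − 0.7788) = 0.2440/0.5052 = 0.4829
Terminal stock prices: S_u = 173.3, S_d = 105.1
Terminal payoffs (K − S): max(-33.34, 0) = 0, max(34.86, 0) = 34.86
Node 0 (S = 135): V_0 = e^(−0.0225)·[0.4829·0.0000 + 0.5171·34.8619] = 17.6273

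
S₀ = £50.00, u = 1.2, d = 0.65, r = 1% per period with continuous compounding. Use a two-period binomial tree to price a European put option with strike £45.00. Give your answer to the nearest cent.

£5.45

Risk-neutral probability p = (e^0.01 − 0.65)/(1.2 − 0.65) = 0.3601/0.5500 = 0.6546
Terminal stock prices: S_uu = 72, S_ud = 39, S_dd = 21.13
Terminal payoffs (K − S): max(-27, 0) = 0, max(6, 0) = 6, max(23.87, 0) = 23.87
Node u (S = 60): V_u = e^(−0.01)·[0.6546·0.0000 + 0.3454·6.0000] = 2.0516
Node d (S = 32.5): V_d = e^(−0.01)·[0.6546·6.0000 + 0.3454·23.8750] = 12.0522
Node 0 (S = 50): V_0 = e^(−0.01)·[0.6546·2.0516 + 0.3454·12.0522] = 5.4507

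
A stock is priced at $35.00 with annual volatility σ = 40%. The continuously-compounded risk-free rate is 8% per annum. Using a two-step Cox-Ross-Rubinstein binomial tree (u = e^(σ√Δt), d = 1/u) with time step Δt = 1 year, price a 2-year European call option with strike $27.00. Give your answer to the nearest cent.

CRR parameters: u = e^(σ√Δt) = e^(0.4·√1) = 1.4918, d = 1/u = 0.6703
Per-period rate: rΔt = 0.08·1 = 0.08, so R = e^0.08 = 1.0833
Risk-neutral probability p = (e^0.08 − 0.6703)/(1.4918 − 0.6703) = 0.4130/0.8215 = 0.5027
Terminal stock prices: S_uu = 77.89, S_ud = 35, S_dd = 15.73
Terminal payoffs (S − K): max(50.89, 0) = 50.89, max(8, 0) = 8, max(-11.27, 0) = 0
Node u (S = 52.21): V_u = e^(−0.08)·[0.5027·50.8939 + 0.4973·8.0000] = 27.2897
Node d (S = 23.46): V_d = e^(−0.08)·[0.5027·8.0000 + 0.4973·0.0000] = 3.7124
Node 0 (S = 35): V_0 = e^(−0.08)·[0.5027·27.2897 + 0.4973·3.7124] = 14.3679

$14.37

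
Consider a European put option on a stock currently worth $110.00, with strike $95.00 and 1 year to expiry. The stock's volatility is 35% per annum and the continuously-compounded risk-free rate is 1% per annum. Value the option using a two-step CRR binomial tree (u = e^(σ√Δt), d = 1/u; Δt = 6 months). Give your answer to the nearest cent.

CRR parameters: u = e^(σ√Δt) = e^(0.35·√0.5) = 1.2808, d = 1/u = 0.7808
Per-period rate: rΔt = 0.01·0.5 = 0.005, so R = e^0.005 = 1.0050
Risk-neutral probability p = (e^0.005 − 0.7808)/(1.2808 − 0.7808) = 0.2243/0.5000 = 0.4485
Terminal stock prices: S_uu = 180.5, S_ud = 110, S_dd = 67.05
Terminal payoffs (K − S): max(-85.45, 0) = 0, max(-15, 0) = 0, max(27.95, 0) = 27.95
Node u (S = 140.9): V_u = e^(−0.005)·[0.4485·0.0000 + 0.5515·0.0000] = 0.0000
Node d (S = 85.88): V_d = e^(−0.005)·[0.4485·0.0000 + 0.5515·27.9455] = 15.3360
Node 0 (S = 110): V_0 = e^(−0.005)·[0.4485·0.0000 + 0.5515·15.3360] = 8.4161

$8.42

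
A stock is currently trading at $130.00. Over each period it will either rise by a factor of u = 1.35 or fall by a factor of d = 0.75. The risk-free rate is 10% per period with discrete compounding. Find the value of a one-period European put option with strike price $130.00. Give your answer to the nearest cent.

$12.31

Risk-neutral probability p = (1 + 0.1 − 0.75)/(1.35 − 0.75) = 0.3500/0.6000 = 0.5833
Terminal stock prices: S_u = 175.5, S_d = 97.5
Terminal payoffs (K − S): max(-45.5, 0) = 0, max(32.5, 0) = 32.5
Node 0 (S = 130): V_0 = 1/1.1·[0.5833·0.0000 + 0.4167·32.5000] = 12.3106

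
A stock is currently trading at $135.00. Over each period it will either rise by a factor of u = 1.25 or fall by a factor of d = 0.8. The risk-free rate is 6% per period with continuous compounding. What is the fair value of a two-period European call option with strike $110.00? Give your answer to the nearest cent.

Risk-neutral probability p = (e^0.06 − 0.8)/(1.25 − 0.8) = 0.2618/0.4500 = 0.5819
Terminal stock prices: S_uu = 210.9, S_ud = 135, S_dd = 86.4
Terminal payoffs (S − K): max(100.9, 0) = 100.9, max(25, 0) = 25, max(-23.6, 0) = 0
Node u (S = 168.8): V_u = e^(−0.06)·[0.5819·100.9375 + 0.4181·25.0000] = 65.1559
Node d (S = 108): V_d = e^(−0.06)·[0.5819·25.0000 + 0.4181·0.0000] = 13.6994
Node 0 (S = 135): V_0 = e^(−0.06)·[0.5819·65.1559 + 0.4181·13.6994] = 41.0984

$41.10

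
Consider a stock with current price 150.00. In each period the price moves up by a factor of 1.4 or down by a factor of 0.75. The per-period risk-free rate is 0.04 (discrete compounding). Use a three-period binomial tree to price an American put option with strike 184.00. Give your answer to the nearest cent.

46.09

Risk-neutral probability p = (1 + 0.04 − 0.75)/(1.4 − 0.75) = 0.2900/0.6500 = 0.4462
Terminal stock prices: S_uuu = 411.6, S_uud = 220.5, S_udd = 118.1, S_ddd = 63.28
Terminal payoffs (K − S): max(-227.6, 0) = 0, max(-36.5, 0) = 0, max(65.88, 0) = 65.88, max(120.7, 0) = 120.7
Node uu (S = 294): continuation = 1/1.04·[0.4462·0.0000 + 0.5538·0.0000] = 0.0000; exercise value = 0.0000 ≤ continuation, so V_uu = 0.0000
Node ud (S = 157.5): continuation = 1/1.04·[0.4462·0.0000 + 0.5538·65.8750] = 35.0814; exercise value = 26.5000 ≤ continuation, so V_ud = 35.0814
Node dd (S = 84.38): continuation = 1/1.04·[0.4462·65.8750 + 0.5538·120.7188] = 92.5481; exercise value = 99.6250 > continuation, so V_dd = 99.6250 (exercise)
Node u (S = 210): continuation = 1/1.04·[0.4462·0.0000 + 0.5538·35.0814] = 18.6824; exercise value = 0.0000 ≤ continuation, so V_u = 18.6824
Node d (S = 112.5): continuation = 1/1.04·[0.4462·35.0814 + 0.5538·99.6250] = 68.1044; exercise value = 71.5000 > continuation, so V_d = 71.5000 (exercise)
Node 0 (S = 150): continuation = 1/1.04·[0.4462·18.6824 + 0.5538·71.5000] = 46.0916; exercise value = 34.0000 ≤ continuation, so V_0 = 46.0916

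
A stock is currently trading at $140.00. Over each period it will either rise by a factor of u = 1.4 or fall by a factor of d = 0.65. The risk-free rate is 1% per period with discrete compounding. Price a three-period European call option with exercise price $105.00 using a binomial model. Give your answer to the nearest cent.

Risk-neutral probability p = (1 + 0.01 − 0.65)/(1.4 − 0.65) = 0.3600/0.7500 = 0.4800
Terminal stock prices: S_uuu = 384.2, S_uud = 178.4, S_udd = 82.81, S_ddd = 38.45
Terminal payoffs (S − K): max(279.2, 0) = 279.2, max(73.36, 0) = 73.36, max(-22.19, 0) = 0, max(-66.55, 0) = 0
Node uu (S = 274.4): V_uu = 1/1.01·[0.4800·279.1600 + 0.5200·73.3600] = 170.4396
Node ud (S = 127.4): V_ud = 1/1.01·[0.4800·73.3600 + 0.5200·0.0000] = 34.8642
Node dd (S = 59.15): V_dd = 1/1.01·[0.4800·0.0000 + 0.5200·0.0000] = 0.0000
Node u (S = 196): V_u = 1/1.01·[0.4800·170.4396 + 0.5200·34.8642] = 98.9509
Node d (S = 91): V_d = 1/1.01·[0.4800·34.8642 + 0.5200·0.0000] = 16.5691
Node 0 (S = 140): V_0 = 1/1.01·[0.4800·98.9509 + 0.5200·16.5691] = 55.5568

$55.56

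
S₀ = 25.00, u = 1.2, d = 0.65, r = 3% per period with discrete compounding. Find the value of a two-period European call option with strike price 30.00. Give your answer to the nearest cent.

Risk-neutral probability p = (1 + 0.03 − 0.65)/(1.2 − 0.65) = 0.3800/0.5500 = 0.6909
Terminal stock prices: S_uu = 36, S_ud = 19.5, S_dd = 10.56
Terminal payoffs (S − K): max(6, 0) = 6, max(-10.5, 0) = 0, max(-19.44, 0) = 0
Node u (S = 30): V_u = 1/1.03·[0.6909·6.0000 + 0.3091·0.0000] = 4.0247
Node d (S = 16.25): V_d = 1/1.03·[0.6909·0.0000 + 0.3091·0.0000] = 0.0000
Node 0 (S = 25): V_0 = 1/1.03·[0.6909·4.0247 + 0.3091·0.0000] = 2.6997

2.70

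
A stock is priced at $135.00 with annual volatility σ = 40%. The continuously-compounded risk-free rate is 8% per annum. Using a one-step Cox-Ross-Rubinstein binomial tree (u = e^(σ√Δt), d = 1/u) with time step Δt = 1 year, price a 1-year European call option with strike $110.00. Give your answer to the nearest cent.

CRR parameters: u = e^(σ√Δt) = e^(0.4·√1) = 1.4918, d = 1/u = 0.6703
Per-period rate: rΔt = 0.08·1 = 0.08, so R = e^0.08 = 1.0833
Risk-neutral probability p = (e^0.08 − 0.6703)/(1.4918 − 0.6703) = 0.4130/0.8215 = 0.5027
Terminal stock prices: S_u = 201.4, S_d = 90.49
Terminal payoffs (S − K): max(91.4, 0) = 91.4, max(-19.51, 0) = 0
Node 0 (S = 135): V_0 = e^(−0.08)·[0.5027·91.3963 + 0.4973·0.0000] = 42.4122

$42.41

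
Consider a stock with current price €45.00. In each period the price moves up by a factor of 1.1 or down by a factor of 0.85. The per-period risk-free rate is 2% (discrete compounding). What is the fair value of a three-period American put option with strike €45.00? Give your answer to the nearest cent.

€2.73

Risk-neutral probability p = (1 + 0.02 − 0.85)/(1.1 − 0.85) = 0.1700/0.2500 = 0.6800
Terminal stock prices: S_uuu = 59.9, S_uud = 46.28, S_udd = 35.76, S_ddd = 27.64
Terminal payoffs (K − S): max(-14.9, 0) = 0, max(-1.283, 0) = 0, max(9.236, 0) = 9.236, max(17.36, 0) = 17.36
Node uu (S = 54.45): continuation = 1/1.02·[0.6800·0.0000 + 0.3200·0.0000] = 0.0000; exercise value = 0.0000 ≤ continuation, so V_uu = 0.0000
Node ud (S = 42.08): continuation = 1/1.02·[0.6800·0.0000 + 0.3200·9.2362] = 2.8976; exercise value = 2.9250 > continuation, so V_ud = 2.9250 (exercise)
Node dd (S = 32.51): continuation = 1/1.02·[0.6800·9.2362 + 0.3200·17.3644] = 11.6051; exercise value = 12.4875 > continuation, so V_dd = 12.4875 (exercise)
Node u (S = 49.5): continuation = 1/1.02·[0.6800·0.0000 + 0.3200·2.9250] = 0.9176; exercise value = 0.0000 ≤ continuation, so V_u = 0.9176
Node d (S = 38.25): continuation = 1/1.02·[0.6800·2.9250 + 0.3200·12.4875] = 5.8676; exercise value = 6.7500 > continuation, so V_d = 6.7500 (exercise)
Node 0 (S = 45): continuation = 1/1.02·[0.6800·0.9176 + 0.3200·6.7500] = 2.7294; exercise value = 0.0000 ≤ continuation, so V_0 = 2.7294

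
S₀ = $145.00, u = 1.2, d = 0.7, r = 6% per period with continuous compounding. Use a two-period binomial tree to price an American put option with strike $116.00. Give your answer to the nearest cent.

$3.77

Risk-neutral probability p = (e^0.06 − 0.7)/(1.2 − 0.7) = 0.3618/0.5000 = 0.7237
Terminal stock prices: S_uu = 208.8, S_ud = 121.8, S_dd = 71.05
Terminal payoffs (K − S): max(-92.8, 0) = 0, max(-5.8, 0) = 0, max(44.95, 0) = 44.95
Node u (S = 174): continuation = e^(−0.06)·[0.7237·0.0000 + 0.2763·0.0000] = 0.0000; exercise value = 0.0000 ≤ continuation, so V_u = 0.0000
Node d (S = 101.5): continuation = e^(−0.06)·[0.7237·0.0000 + 0.2763·44.9500] = 11.6976; exercise value = 14.5000 > continuation, so V_d = 14.5000 (exercise)
Node 0 (S = 145): continuation = e^(−0.06)·[0.7237·0.0000 + 0.2763·14.5000] = 3.7734; exercise value = 0.0000 ≤ continuation, so V_0 = 3.7734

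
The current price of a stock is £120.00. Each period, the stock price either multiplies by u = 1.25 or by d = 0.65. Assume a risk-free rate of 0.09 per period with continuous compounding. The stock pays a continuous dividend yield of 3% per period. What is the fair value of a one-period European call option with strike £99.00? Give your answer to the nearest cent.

£31.99

Per-period risk-free factor R = e^0.09 = 1.0942; dividend-adjusted growth = e^(0.09−0.03) = 1.0618.
Risk-neutral probability p = (1.0618 − 0.65)/(1.25 − 0.65) = 0.4118/0.6000 = 0.6864
Terminal stock prices: S_u = 150, S_d = 78
Terminal payoffs (S − K): max(51, 0) = 51, max(-21, 0) = 0
Node 0 (S = 120): V_0 = e^(−0.09)·[0.6864·51.0000 + 0.3136·0.0000] = 31.9932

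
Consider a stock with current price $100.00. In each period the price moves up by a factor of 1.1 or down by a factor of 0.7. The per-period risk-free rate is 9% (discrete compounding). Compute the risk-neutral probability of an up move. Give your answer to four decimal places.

p = 0.9750

Risk-neutral probability p = (1 + 0.09 − 0.7)/(1.1 − 0.7) = 0.3900/0.4000 = 0.9750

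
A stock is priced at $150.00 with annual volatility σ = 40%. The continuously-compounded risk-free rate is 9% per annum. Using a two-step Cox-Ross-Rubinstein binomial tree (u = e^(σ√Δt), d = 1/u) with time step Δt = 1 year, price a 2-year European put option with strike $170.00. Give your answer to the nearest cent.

CRR parameters: u = e^(σ√Δt) = e^(0.4·√1) = 1.4918, d = 1/u = 0.6703
Per-period rate: rΔt = 0.09·1 = 0.09, so R = e^0.09 = 1.0942
Risk-neutral probability p = (e^0.09 − 0.6703)/(1.4918 − 0.6703) = 0.4239/0.8215 = 0.5159
Terminal stock prices: S_uu = 333.8, S_ud = 150, S_dd = 67.4
Terminal payoffs (K − S): max(-163.8, 0) = 0, max(20, 0) = 20, max(102.6, 0) = 102.6
Node u (S = 223.8): V_u = e^(−0.09)·[0.5159·0.0000 + 0.4841·20.0000] = 8.8478
Node d (S = 100.5): V_d = e^(−0.09)·[0.5159·20.0000 + 0.4841·102.6007] = 54.8203
Node 0 (S = 150): V_0 = e^(−0.09)·[0.5159·8.8478 + 0.4841·54.8203] = 28.4240

$28.42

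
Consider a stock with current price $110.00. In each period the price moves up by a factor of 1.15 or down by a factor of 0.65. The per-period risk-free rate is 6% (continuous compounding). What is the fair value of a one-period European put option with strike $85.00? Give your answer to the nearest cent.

Risk-neutral probability p = (e^0.06 − 0.65)/(1.15 − 0.65) = 0.4118/0.5000 = 0.8237
Terminal stock prices: S_u = 126.5, S_d = 71.5
Terminal payoffs (K − S): max(-41.5, 0) = 0, max(13.5, 0) = 13.5
Node 0 (S = 110): V_0 = e^(−0.06)·[0.8237·0.0000 + 0.1763·13.5000] = 2.2418

$2.24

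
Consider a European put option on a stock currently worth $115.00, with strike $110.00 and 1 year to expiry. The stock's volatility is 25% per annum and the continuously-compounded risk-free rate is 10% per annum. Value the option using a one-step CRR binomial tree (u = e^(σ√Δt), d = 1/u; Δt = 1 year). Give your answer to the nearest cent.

CRR parameters: u = e^(σ√Δt) = e^(0.25·√1) = 1.2840, d = 1/u = 0.7788
Per-period rate: rΔt = 0.1·1 = 0.1, so R = e^0.1 = 1.1052
Risk-neutral probability p = (e^0.1 − 0.7788)/(1.2840 − 0.7788) = 0.3264/0.5052 = 0.6460
Terminal stock prices: S_u = 147.7, S_d = 89.56
Terminal payoffs (K − S): max(-37.66, 0) = 0, max(20.44, 0) = 20.44
Node 0 (S = 115): V_0 = e^(−0.1)·[0.6460·0.0000 + 0.3540·20.4379] = 6.5467

$6.55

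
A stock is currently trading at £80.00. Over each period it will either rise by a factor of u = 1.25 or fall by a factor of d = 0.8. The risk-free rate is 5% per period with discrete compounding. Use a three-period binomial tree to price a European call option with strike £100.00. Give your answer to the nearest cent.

£8.33

Risk-neutral probability p = (1 + 0.05 − 0.8)/(1.25 − 0.8) = 0.2500/0.4500 = 0.5556
Terminal stock prices: S_uuu = 156.2, S_uud = 100, S_udd = 64, S_ddd = 40.96
Terminal payoffs (S − K): max(56.25, 0) = 56.25, max(0, 0) = 0, max(-36, 0) = 0, max(-59.04, 0) = 0
Node uu (S = 125): V_uu = 1/1.05·[0.5556·56.2500 + 0.4444·0.0000] = 29.7619
Node ud (S = 80): V_ud = 1/1.05·[0.5556·0.0000 + 0.4444·0.0000] = 0.0000
Node dd (S = 51.2): V_dd = 1/1.05·[0.5556·0.0000 + 0.4444·0.0000] = 0.0000
Node u (S = 100): V_u = 1/1.05·[0.5556·29.7619 + 0.4444·0.0000] = 15.7470
Node d (S = 64): V_d = 1/1.05·[0.5556·0.0000 + 0.4444·0.0000] = 0.0000
Node 0 (S = 80): V_0 = 1/1.05·[0.5556·15.7470 + 0.4444·0.0000] = 8.3318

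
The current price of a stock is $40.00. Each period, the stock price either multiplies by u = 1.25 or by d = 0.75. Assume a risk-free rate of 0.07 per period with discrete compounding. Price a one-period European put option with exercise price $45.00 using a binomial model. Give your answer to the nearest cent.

$5.05

Risk-neutral probability p = (1 + 0.07 − 0.75)/(1.25 − 0.75) = 0.3200/0.5000 = 0.6400
Terminal stock prices: S_u = 50, S_d = 30
Terminal payoffs (K − S): max(-5, 0) = 0, max(15, 0) = 15
Node 0 (S = 40): V_0 = 1/1.07·[0.6400·0.0000 + 0.3600·15.0000] = 5.0467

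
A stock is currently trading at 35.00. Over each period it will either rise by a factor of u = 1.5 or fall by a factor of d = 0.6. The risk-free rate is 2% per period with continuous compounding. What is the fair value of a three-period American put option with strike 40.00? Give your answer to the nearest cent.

Risk-neutral probability p = (e^0.02 − 0.6)/(1.5 − 0.6) = 0.4202/0.9000 = 0.4669
Terminal stock prices: S_uuu = 118.1, S_uud = 47.25, S_udd = 18.9, S_ddd = 7.56
Terminal payoffs (K − S): max(-78.12, 0) = 0, max(-7.25, 0) = 0, max(21.1, 0) = 21.1, max(32.44, 0) = 32.44
Node uu (S = 78.75): continuation = e^(−0.02)·[0.4669·0.0000 + 0.5331·0.0000] = 0.0000; exercise value = 0.0000 ≤ continuation, so V_uu = 0.0000
Node ud (S = 31.5): continuation = e^(−0.02)·[0.4669·0.0000 + 0.5331·21.1000] = 11.0259; exercise value = 8.5000 ≤ continuation, so V_ud = 11.0259
Node dd (S = 12.6): continuation = e^(−0.02)·[0.4669·21.1000 + 0.5331·32.4400] = 26.6079; exercise value = 27.4000 > continuation, so V_dd = 27.4000 (exercise)
Node u (S = 52.5): continuation = e^(−0.02)·[0.4669·0.0000 + 0.5331·11.0259] = 5.7616; exercise value = 0.0000 ≤ continuation, so V_u = 5.7616
Node d (S = 21): continuation = e^(−0.02)·[0.4669·11.0259 + 0.5331·27.4000] = 19.3639; exercise value = 19.0000 ≤ continuation, so V_d = 19.3639
Node 0 (S = 35): continuation = e^(−0.02)·[0.4669·5.7616 + 0.5331·19.3639] = 12.7554; exercise value = 5.0000 ≤ continuation, so V_0 = 12.7554

12.76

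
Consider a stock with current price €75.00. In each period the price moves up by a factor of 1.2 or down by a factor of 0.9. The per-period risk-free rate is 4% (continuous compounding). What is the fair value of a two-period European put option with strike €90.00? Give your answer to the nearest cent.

€11.74

Risk-neutral probability p = (e^0.04 − 0.9)/(1.2 − 0.9) = 0.1408/0.3000 = 0.4694
Terminal stock prices: S_uu = 108, S_ud = 81, S_dd = 60.75
Terminal payoffs (K − S): max(-18, 0) = 0, max(9, 0) = 9, max(29.25, 0) = 29.25
Node u (S = 90): V_u = e^(−0.04)·[0.4694·0.0000 + 0.5306·9.0000] = 4.5884
Node d (S = 67.5): V_d = e^(−0.04)·[0.4694·9.0000 + 0.5306·29.2500] = 18.9710
Node 0 (S = 75): V_0 = e^(−0.04)·[0.4694·4.5884 + 0.5306·18.9710] = 11.7411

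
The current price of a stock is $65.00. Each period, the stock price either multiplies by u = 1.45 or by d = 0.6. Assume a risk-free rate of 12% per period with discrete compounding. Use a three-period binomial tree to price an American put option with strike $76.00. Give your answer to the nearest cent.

Risk-neutral probability p = (1 + 0.12 − 0.6)/(1.45 − 0.6) = 0.5200/0.8500 = 0.6118
Terminal stock prices: S_uuu = 198.2, S_uud = 82, S_udd = 33.93, S_ddd = 14.04
Terminal payoffs (K − S): max(-122.2, 0) = 0, max(-5.997, 0) = 0, max(42.07, 0) = 42.07, max(61.96, 0) = 61.96
Node uu (S = 136.7): continuation = 1/1.12·[0.6118·0.0000 + 0.3882·0.0000] = 0.0000; exercise value = 0.0000 ≤ continuation, so V_uu = 0.0000
Node ud (S = 56.55): continuation = 1/1.12·[0.6118·0.0000 + 0.3882·42.0700] = 14.5831; exercise value = 19.4500 > continuation, so V_ud = 19.4500 (exercise)
Node dd (S = 23.4): continuation = 1/1.12·[0.6118·42.0700 + 0.3882·61.9600] = 44.4571; exercise value = 52.6000 > continuation, so V_dd = 52.6000 (exercise)
Node u (S = 94.25): continuation = 1/1.12·[0.6118·0.0000 + 0.3882·19.4500] = 6.7421; exercise value = 0.0000 ≤ continuation, so V_u = 6.7421
Node d (S = 39): continuation = 1/1.12·[0.6118·19.4500 + 0.3882·52.6000] = 28.8571; exercise value = 37.0000 > continuation, so V_d = 37.0000 (exercise)
Node 0 (S = 65): continuation = 1/1.12·[0.6118·6.7421 + 0.3882·37.0000] = 16.5083; exercise value = 11.0000 ≤ continuation, so V_0 = 16.5083

$16.51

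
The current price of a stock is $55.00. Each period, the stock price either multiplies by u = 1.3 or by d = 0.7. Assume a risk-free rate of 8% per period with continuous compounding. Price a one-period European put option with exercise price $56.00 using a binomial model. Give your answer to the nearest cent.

Risk-neutral probability p = (e^0.08 − 0.7)/(1.3 − 0.7) = 0.3833/0.6000 = 0.6388
Terminal stock prices: S_u = 71.5, S_d = 38.5
Terminal payoffs (K − S): max(-15.5, 0) = 0, max(17.5, 0) = 17.5
Node 0 (S = 55): V_0 = e^(−0.08)·[0.6388·0.0000 + 0.3612·17.5000] = 5.8348

$5.83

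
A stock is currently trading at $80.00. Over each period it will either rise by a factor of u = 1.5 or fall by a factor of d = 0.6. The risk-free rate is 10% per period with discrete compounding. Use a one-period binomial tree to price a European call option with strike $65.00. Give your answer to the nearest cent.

Risk-neutral probability p = (1 + 0.1 − 0.6)/(1.5 − 0.6) = 0.5000/0.9000 = 0.5556
Terminal stock prices: S_u = 120, S_d = 48
Terminal payoffs (S − K): max(55, 0) = 55, max(-17, 0) = 0
Node 0 (S = 80): V_0 = 1/1.1·[0.5556·55.0000 + 0.4444·0.0000] = 27.7778

$27.78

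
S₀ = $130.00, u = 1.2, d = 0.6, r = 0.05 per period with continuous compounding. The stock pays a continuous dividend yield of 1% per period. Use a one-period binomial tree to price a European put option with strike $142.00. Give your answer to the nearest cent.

Per-period risk-free factor R = e^0.05 = 1.0513; dividend-adjusted growth = e^(0.05−0.01) = 1.0408.
Risk-neutral probability p = (1.0408 − 0.6)/(1.2 − 0.6) = 0.4408/0.6000 = 0.7347
Terminal stock prices: S_u = 156, S_d = 78
Terminal payoffs (K − S): max(-14, 0) = 0, max(64, 0) = 64
Node 0 (S = 130): V_0 = e^(−0.05)·[0.7347·0.0000 + 0.2653·64.0000] = 16.1521

$16.15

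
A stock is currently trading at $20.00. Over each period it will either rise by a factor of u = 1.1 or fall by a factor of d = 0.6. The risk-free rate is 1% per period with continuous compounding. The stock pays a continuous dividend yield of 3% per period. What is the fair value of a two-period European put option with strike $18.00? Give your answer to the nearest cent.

Per-period risk-free factor R = e^0.01 = 1.0101; dividend-adjusted growth = e^(0.01−0.03) = 0.9802.
Risk-neutral probability p = (0.9802 − 0.6)/(1.1 − 0.6) = 0.3802/0.5000 = 0.7604
Terminal stock prices: S_uu = 24.2, S_ud = 13.2, S_dd = 7.2
Terminal payoffs (K − S): max(-6.2, 0) = 0, max(4.8, 0) = 4.8, max(10.8, 0) = 10.8
Node u (S = 22): V_u = e^(−0.01)·[0.7604·0.0000 + 0.2396·4.8000] = 1.1386
Node d (S = 12): V_d = e^(−0.01)·[0.7604·4.8000 + 0.2396·10.8000] = 6.1756
Node 0 (S = 20): V_0 = e^(−0.01)·[0.7604·1.1386 + 0.2396·6.1756] = 2.3222

$2.32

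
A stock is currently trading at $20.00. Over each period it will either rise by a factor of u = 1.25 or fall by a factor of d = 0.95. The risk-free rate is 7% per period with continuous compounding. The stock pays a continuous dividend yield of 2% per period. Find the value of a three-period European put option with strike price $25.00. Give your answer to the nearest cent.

$2.73

Per-period risk-free factor R = e^0.07 = 1.0725; dividend-adjusted growth = e^(0.07−0.02) = 1.0513.
Risk-neutral probability p = (1.0513 − 0.95)/(1.25 − 0.95) = 0.1013/0.3000 = 0.3376
Terminal stock prices: S_uuu = 39.06, S_uud = 29.69, S_udd = 22.56, S_ddd = 17.15
Terminal payoffs (K − S): max(-14.06, 0) = 0, max(-4.688, 0) = 0, max(2.438, 0) = 2.438, max(7.853, 0) = 7.853
Node uu (S = 31.25): V_uu = e^(−0.07)·[0.3376·0.0000 + 0.6624·0.0000] = 0.0000
Node ud (S = 23.75): V_ud = e^(−0.07)·[0.3376·0.0000 + 0.6624·2.4375] = 1.5055
Node dd (S = 18.05): V_dd = e^(−0.07)·[0.3376·2.4375 + 0.6624·7.8525] = 5.6173
Node u (S = 25): V_u = e^(−0.07)·[0.3376·0.0000 + 0.6624·1.5055] = 0.9299
Node d (S = 19): V_d = e^(−0.07)·[0.3376·1.5055 + 0.6624·5.6173] = 3.9433
Node 0 (S = 20): V_0 = e^(−0.07)·[0.3376·0.9299 + 0.6624·3.9433] = 2.7283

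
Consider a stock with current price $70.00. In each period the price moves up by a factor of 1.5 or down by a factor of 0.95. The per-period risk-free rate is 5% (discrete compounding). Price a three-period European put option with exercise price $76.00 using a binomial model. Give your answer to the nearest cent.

Risk-neutral probability p = (1 + 0.05 − 0.95)/(1.5 − 0.95) = 0.1000/0.5500 = 0.1818
Terminal stock prices: S_uuu = 236.2, S_uud = 149.6, S_udd = 94.76, S_ddd = 60.02
Terminal payoffs (K − S): max(-160.2, 0) = 0, max(-73.62, 0) = 0, max(-18.76, 0) = 0, max(15.98, 0) = 15.98
Node uu (S = 157.5): V_uu = 1/1.05·[0.1818·0.0000 + 0.8182·0.0000] = 0.0000
Node ud (S = 99.75): V_ud = 1/1.05·[0.1818·0.0000 + 0.8182·0.0000] = 0.0000
Node dd (S = 63.17): V_dd = 1/1.05·[0.1818·0.0000 + 0.8182·15.9838] = 12.4549
Node u (S = 105): V_u = 1/1.05·[0.1818·0.0000 + 0.8182·0.0000] = 0.0000
Node d (S = 66.5): V_d = 1/1.05·[0.1818·0.0000 + 0.8182·12.4549] = 9.7051
Node 0 (S = 70): V_0 = 1/1.05·[0.1818·0.0000 + 0.8182·9.7051] = 7.5624

$7.56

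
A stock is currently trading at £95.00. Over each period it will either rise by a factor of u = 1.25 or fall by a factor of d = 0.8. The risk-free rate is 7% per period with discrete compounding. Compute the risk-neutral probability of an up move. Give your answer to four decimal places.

p = 0.6000

Risk-neutral probability p = (1 + 0.07 − 0.8)/(1.25 − 0.8) = 0.2700/0.4500 = 0.6000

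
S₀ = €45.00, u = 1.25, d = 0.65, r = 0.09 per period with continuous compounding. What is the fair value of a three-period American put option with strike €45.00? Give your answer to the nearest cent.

Risk-neutral probability p = (e^0.09 − 0.65)/(1.25 − 0.65) = 0.4442/0.6000 = 0.7403
Terminal stock prices: S_uuu = 87.89, S_uud = 45.7, S_udd = 23.77, S_ddd = 12.36
Terminal payoffs (K − S): max(-42.89, 0) = 0, max(-0.7031, 0) = 0, max(21.23, 0) = 21.23, max(32.64, 0) = 32.64
Node uu (S = 70.31): continuation = e^(−0.09)·[0.7403·0.0000 + 0.2597·0.0000] = 0.0000; exercise value = 0.0000 ≤ continuation, so V_uu = 0.0000
Node ud (S = 36.56): continuation = e^(−0.09)·[0.7403·0.0000 + 0.2597·21.2344] = 5.0401; exercise value = 8.4375 > continuation, so V_ud = 8.4375 (exercise)
Node dd (S = 19.01): continuation = e^(−0.09)·[0.7403·21.2344 + 0.2597·32.6419] = 22.1144; exercise value = 25.9875 > continuation, so V_dd = 25.9875 (exercise)
Node u (S = 56.25): continuation = e^(−0.09)·[0.7403·0.0000 + 0.2597·8.4375] = 2.0027; exercise value = 0.0000 ≤ continuation, so V_u = 2.0027
Node d (S = 29.25): continuation = e^(−0.09)·[0.7403·8.4375 + 0.2597·25.9875] = 11.8769; exercise value = 15.7500 > continuation, so V_d = 15.7500 (exercise)
Node 0 (S = 45): continuation = e^(−0.09)·[0.7403·2.0027 + 0.2597·15.7500] = 5.0933; exercise value = 0.0000 ≤ continuation, so V_0 = 5.0933

€5.09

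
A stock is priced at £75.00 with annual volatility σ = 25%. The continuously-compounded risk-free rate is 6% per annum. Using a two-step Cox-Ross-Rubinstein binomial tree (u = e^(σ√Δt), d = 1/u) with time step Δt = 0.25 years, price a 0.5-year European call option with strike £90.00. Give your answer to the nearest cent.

CRR parameters: u = e^(σ√Δt) = e^(0.25·√0.25) = 1.1331, d = 1/u = 0.8825
Per-period rate: rΔt = 0.06·0.25 = 0.015, so R = e^0.015 = 1.0151
Risk-neutral probability p = (e^0.015 − 0.8825)/(1.1331 − 0.8825) = 0.1326/0.2507 = 0.5291
Terminal stock prices: S_uu = 96.3, S_ud = 75, S_dd = 58.41
Terminal payoffs (S − K): max(6.302, 0) = 6.302, max(-15, 0) = 0, max(-31.59, 0) = 0
Node u (S = 84.99): V_u = e^(−0.015)·[0.5291·6.3019 + 0.4709·0.0000] = 3.2846
Node d (S = 66.19): V_d = e^(−0.015)·[0.5291·0.0000 + 0.4709·0.0000] = 0.0000
Node 0 (S = 75): V_0 = e^(−0.015)·[0.5291·3.2846 + 0.4709·0.0000] = 1.7120

£1.71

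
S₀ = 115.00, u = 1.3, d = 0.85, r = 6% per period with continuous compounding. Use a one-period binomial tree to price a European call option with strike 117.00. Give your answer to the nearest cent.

Risk-neutral probability p = (e^0.06 − 0.85)/(1.3 − 0.85) = 0.2118/0.4500 = 0.4707
Terminal stock prices: S_u = 149.5, S_d = 97.75
Terminal payoffs (S − K): max(32.5, 0) = 32.5, max(-19.25, 0) = 0
Node 0 (S = 115): V_0 = e^(−0.06)·[0.4707·32.5000 + 0.5293·0.0000] = 14.4083

14.41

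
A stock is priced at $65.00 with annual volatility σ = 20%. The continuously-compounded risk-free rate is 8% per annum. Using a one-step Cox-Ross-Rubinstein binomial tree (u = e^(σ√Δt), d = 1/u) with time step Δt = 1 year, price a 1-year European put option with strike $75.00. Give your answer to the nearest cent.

CRR parameters: u = e^(σ√Δt) = e^(0.2·√1) = 1.2214, d = 1/u = 0.8187
Per-period rate: rΔt = 0.08·1 = 0.08, so R = e^0.08 = 1.0833
Risk-neutral probability p = (e^0.08 − 0.8187)/(1.2214 − 0.8187) = 0.2646/0.4027 = 0.6570
Terminal stock prices: S_u = 79.39, S_d = 53.22
Terminal payoffs (K − S): max(-4.391, 0) = 0, max(21.78, 0) = 21.78
Node 0 (S = 65): V_0 = e^(−0.08)·[0.6570·0.0000 + 0.3430·21.7825] = 6.8969

$6.90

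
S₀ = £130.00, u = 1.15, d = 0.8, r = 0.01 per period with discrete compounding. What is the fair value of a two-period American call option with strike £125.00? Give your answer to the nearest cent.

Risk-neutral probability p = (1 + 0.01 − 0.8)/(1.15 − 0.8) = 0.2100/0.3500 = 0.6000
Terminal stock prices: S_uu = 171.9, S_ud = 119.6, S_dd = 83.2
Terminal payoffs (S − K): max(46.92, 0) = 46.92, max(-5.4, 0) = 0, max(-41.8, 0) = 0
Node u (S = 149.5): continuation = 1/1.01·[0.6000·46.9250 + 0.4000·0.0000] = 27.8762; exercise value = 24.5000 ≤ continuation, so V_u = 27.8762
Node d (S = 104): continuation = 1/1.01·[0.6000·0.0000 + 0.4000·0.0000] = 0.0000; exercise value = 0.0000 ≤ continuation, so V_d = 0.0000
Node 0 (S = 130): continuation = 1/1.01·[0.6000·27.8762 + 0.4000·0.0000] = 16.5601; exercise value = 5.0000 ≤ continuation, so V_0 = 16.5601

£16.56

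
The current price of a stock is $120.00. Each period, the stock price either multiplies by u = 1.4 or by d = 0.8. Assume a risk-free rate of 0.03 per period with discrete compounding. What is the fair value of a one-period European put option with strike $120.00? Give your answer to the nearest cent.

$14.37

Risk-neutral probability p = (1 + 0.03 − 0.8)/(1.4 − 0.8) = 0.2300/0.6000 = 0.3833
Terminal stock prices: S_u = 168, S_d = 96
Terminal payoffs (K − S): max(-48, 0) = 0, max(24, 0) = 24
Node 0 (S = 120): V_0 = 1/1.03·[0.3833·0.0000 + 0.6167·24.0000] = 14.3689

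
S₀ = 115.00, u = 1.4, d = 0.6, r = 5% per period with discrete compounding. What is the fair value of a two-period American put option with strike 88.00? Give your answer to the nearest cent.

Risk-neutral probability p = (1 + 0.05 − 0.6)/(1.4 − 0.6) = 0.4500/0.8000 = 0.5625
Terminal stock prices: S_uu = 225.4, S_ud = 96.6, S_dd = 41.4
Terminal payoffs (K − S): max(-137.4, 0) = 0, max(-8.6, 0) = 0, max(46.6, 0) = 46.6
Node u (S = 161): continuation = 1/1.05·[0.5625·0.0000 + 0.4375·0.0000] = 0.0000; exercise value = 0.0000 ≤ continuation, so V_u = 0.0000
Node d (S = 69): continuation = 1/1.05·[0.5625·0.0000 + 0.4375·46.6000] = 19.4167; exercise value = 19.0000 ≤ continuation, so V_d = 19.4167
Node 0 (S = 115): continuation = 1/1.05·[0.5625·0.0000 + 0.4375·19.4167] = 8.0903; exercise value = 0.0000 ≤ continuation, so V_0 = 8.0903

8.09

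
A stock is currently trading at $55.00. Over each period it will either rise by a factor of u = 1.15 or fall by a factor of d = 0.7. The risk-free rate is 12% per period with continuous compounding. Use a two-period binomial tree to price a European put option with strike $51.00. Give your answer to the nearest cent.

Risk-neutral probability p = (e^0.12 − 0.7)/(1.15 − 0.7) = 0.4275/0.4500 = 0.9500
Terminal stock prices: S_uu = 72.74, S_ud = 44.27, S_dd = 26.95
Terminal payoffs (K − S): max(-21.74, 0) = 0, max(6.725, 0) = 6.725, max(24.05, 0) = 24.05
Node u (S = 63.25): V_u = e^(−0.12)·[0.9500·0.0000 + 0.0500·6.7250] = 0.2983
Node d (S = 38.5): V_d = e^(−0.12)·[0.9500·6.7250 + 0.0500·24.0500] = 6.7329
Node 0 (S = 55): V_0 = e^(−0.12)·[0.9500·0.2983 + 0.0500·6.7329] = 0.5499

$0.55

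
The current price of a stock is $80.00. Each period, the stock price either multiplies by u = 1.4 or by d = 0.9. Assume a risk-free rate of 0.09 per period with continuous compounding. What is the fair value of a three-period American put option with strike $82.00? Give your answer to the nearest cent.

Risk-neutral probability p = (e^0.09 − 0.9)/(1.4 − 0.9) = 0.1942/0.5000 = 0.3883
Terminal stock prices: S_uuu = 219.5, S_uud = 141.1, S_udd = 90.72, S_ddd = 58.32
Terminal payoffs (K − S): max(-137.5, 0) = 0, max(-59.12, 0) = 0, max(-8.72, 0) = 0, max(23.68, 0) = 23.68
Node uu (S = 156.8): continuation = e^(−0.09)·[0.3883·0.0000 + 0.6117·0.0000] = 0.0000; exercise value = 0.0000 ≤ continuation, so V_uu = 0.0000
Node ud (S = 100.8): continuation = e^(−0.09)·[0.3883·0.0000 + 0.6117·0.0000] = 0.0000; exercise value = 0.0000 ≤ continuation, so V_ud = 0.0000
Node dd (S = 64.8): continuation = e^(−0.09)·[0.3883·0.0000 + 0.6117·23.6800] = 13.2373; exercise value = 17.2000 > continuation, so V_dd = 17.2000 (exercise)
Node u (S = 112): continuation = e^(−0.09)·[0.3883·0.0000 + 0.6117·0.0000] = 0.0000; exercise value = 0.0000 ≤ continuation, so V_u = 0.0000
Node d (S = 72): continuation = e^(−0.09)·[0.3883·0.0000 + 0.6117·17.2000] = 9.6149; exercise value = 10.0000 > continuation, so V_d = 10.0000 (exercise)
Node 0 (S = 80): continuation = e^(−0.09)·[0.3883·0.0000 + 0.6117·10.0000] = 5.5901; exercise value = 2.0000 ≤ continuation, so V_0 = 5.5901

$5.59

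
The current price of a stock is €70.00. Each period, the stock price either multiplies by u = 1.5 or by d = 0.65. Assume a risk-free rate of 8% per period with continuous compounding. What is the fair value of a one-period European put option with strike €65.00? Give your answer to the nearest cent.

€8.82

Risk-neutral probability p = (e^0.08 − 0.65)/(1.5 − 0.65) = 0.4333/0.8500 = 0.5097
Terminal stock prices: S_u = 105, S_d = 45.5
Terminal payoffs (K − S): max(-40, 0) = 0, max(19.5, 0) = 19.5
Node 0 (S = 70): V_0 = e^(−0.08)·[0.5097·0.0000 + 0.4903·19.5000] = 8.8249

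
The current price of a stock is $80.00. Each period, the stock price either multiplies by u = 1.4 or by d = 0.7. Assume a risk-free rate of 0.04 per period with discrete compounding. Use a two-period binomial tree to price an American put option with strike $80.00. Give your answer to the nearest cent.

$12.24

Risk-neutral probability p = (1 + 0.04 − 0.7)/(1.4 − 0.7) = 0.3400/0.7000 = 0.4857
Terminal stock prices: S_uu = 156.8, S_ud = 78.4, S_dd = 39.2
Terminal payoffs (K − S): max(-76.8, 0) = 0, max(1.6, 0) = 1.6, max(40.8, 0) = 40.8
Node u (S = 112): continuation = 1/1.04·[0.4857·0.0000 + 0.5143·1.6000] = 0.7912; exercise value = 0.0000 ≤ continuation, so V_u = 0.7912
Node d (S = 56): continuation = 1/1.04·[0.4857·1.6000 + 0.5143·40.8000] = 20.9231; exercise value = 24.0000 > continuation, so V_d = 24.0000 (exercise)
Node 0 (S = 80): continuation = 1/1.04·[0.4857·0.7912 + 0.5143·24.0000] = 12.2377; exercise value = 0.0000 ≤ continuation, so V_0 = 12.2377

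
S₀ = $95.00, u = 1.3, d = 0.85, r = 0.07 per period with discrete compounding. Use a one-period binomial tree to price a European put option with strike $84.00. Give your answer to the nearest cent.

Risk-neutral probability p = (1 + 0.07 − 0.85)/(1.3 − 0.85) = 0.2200/0.4500 = 0.4889
Terminal stock prices: S_u = 123.5, S_d = 80.75
Terminal payoffs (K − S): max(-39.5, 0) = 0, max(3.25, 0) = 3.25
Node 0 (S = 95): V_0 = 1/1.07·[0.4889·0.0000 + 0.5111·3.2500] = 1.5524

$1.55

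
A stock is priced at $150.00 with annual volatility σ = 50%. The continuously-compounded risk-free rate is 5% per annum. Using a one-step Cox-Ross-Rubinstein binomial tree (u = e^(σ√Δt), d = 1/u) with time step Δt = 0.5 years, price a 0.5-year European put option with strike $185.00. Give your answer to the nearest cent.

CRR parameters: u = e^(σ√Δt) = e^(0.5·√0.5) = 1.4241, d = 1/u = 0.7022
Per-period rate: rΔt = 0.05·0.5 = 0.025, so R = e^0.025 = 1.0253
Risk-neutral probability p = (e^0.025 − 0.7022)/(1.4241 − 0.7022) = 0.3231/0.7219 = 0.4476
Terminal stock prices: S_u = 213.6, S_d = 105.3
Terminal payoffs (K − S): max(-28.62, 0) = 0, max(79.67, 0) = 79.67
Node 0 (S = 150): V_0 = e^(−0.025)·[0.4476·0.0000 + 0.5524·79.6717] = 42.9251

$42.93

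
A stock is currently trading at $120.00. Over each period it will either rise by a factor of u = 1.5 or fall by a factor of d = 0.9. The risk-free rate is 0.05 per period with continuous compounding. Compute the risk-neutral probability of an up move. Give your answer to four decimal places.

Risk-neutral probability p = (e^0.05 − 0.9)/(1.5 − 0.9) = 0.1513/0.6000 = 0.2521

p = 0.2521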